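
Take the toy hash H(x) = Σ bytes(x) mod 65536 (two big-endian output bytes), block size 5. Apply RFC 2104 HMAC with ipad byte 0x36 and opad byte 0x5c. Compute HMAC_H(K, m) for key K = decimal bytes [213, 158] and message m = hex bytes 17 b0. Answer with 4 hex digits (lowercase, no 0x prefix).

0355

Key decimal bytes [213, 158] = d5 9e is 2 bytes ≤ B = 5; zero-pad to 5 bytes: K' = d5 9e 00 00 00.
K' ⊕ ipad = e3 a8 36 36 36.  K' ⊕ opad = 89 c2 5c 5c 5c.
Inner input = (K'⊕ipad) ∥ m = e3 a8 36 36 36 ∥ 17 b0.
Inner hash: sum = 227+168+54+54+54+23+176 = 756 → 02 f4.
Outer input = (K'⊕opad) ∥ inner = 89 c2 5c 5c 5c ∥ 02 f4.
Outer hash (tag): sum = 137+194+92+92+92+2+244 = 853 → 03 55.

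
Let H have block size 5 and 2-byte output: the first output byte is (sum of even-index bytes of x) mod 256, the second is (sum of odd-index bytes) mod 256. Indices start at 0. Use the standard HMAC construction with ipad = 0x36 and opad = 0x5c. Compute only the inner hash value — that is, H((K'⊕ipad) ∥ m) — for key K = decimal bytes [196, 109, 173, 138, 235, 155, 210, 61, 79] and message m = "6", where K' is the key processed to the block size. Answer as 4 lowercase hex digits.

b765

Key decimal bytes [196, 109, 173, 138, 235, 155, 210, 61, 79] = c4 6d ad 8a eb 9b d2 3d 4f is 9 bytes > B = 5, so hash it first: H(key) = 7d cf, then zero-pad to 5 bytes: K' = 7d cf 00 00 00.
K' ⊕ ipad = 4b f9 36 36 36.
Inner input = 4b f9 36 36 36 ∥ 36.
Inner hash: even-index sum = 183 mod 256 = 183; odd-index sum = 357 mod 256 = 101 → b7 65.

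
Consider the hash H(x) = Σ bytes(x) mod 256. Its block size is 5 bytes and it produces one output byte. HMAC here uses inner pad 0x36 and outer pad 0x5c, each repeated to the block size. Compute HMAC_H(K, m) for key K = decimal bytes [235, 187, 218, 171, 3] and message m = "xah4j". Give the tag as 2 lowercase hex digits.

Key decimal bytes [235, 187, 218, 171, 3] = eb bb da ab 03 is exactly B = 5 bytes: K' = eb bb da ab 03.
K' ⊕ ipad = dd 8d ec 9d 35.  K' ⊕ opad = b7 e7 86 f7 5f.
Inner input = (K'⊕ipad) ∥ m = dd 8d ec 9d 35 ∥ 78 61 68 34 6a.
Inner hash: sum = 221+141+236+157+53+120+97+104+52+106 = 1287; mod 256 = 7 → 07.
Outer input = (K'⊕opad) ∥ inner = b7 e7 86 f7 5f ∥ 07.
Outer hash (tag): sum = 183+231+134+247+95+7 = 897; mod 256 = 129 → 81.

81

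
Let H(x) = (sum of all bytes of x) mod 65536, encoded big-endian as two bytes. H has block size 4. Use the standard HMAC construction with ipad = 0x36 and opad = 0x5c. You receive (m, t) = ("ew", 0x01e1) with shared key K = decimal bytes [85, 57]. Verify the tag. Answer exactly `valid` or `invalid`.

valid

Key decimal bytes [85, 57] = 55 39 is 2 bytes ≤ B = 4; zero-pad to 4 bytes: K' = 55 39 00 00.
K' ⊕ ipad = 63 0f 36 36; K' ⊕ opad = 09 65 5c 5c.
Inner hash: sum = 99+15+54+54+101+119 = 442 → 01 ba.
Outer hash (recomputed tag): sum = 9+101+92+92+1+186 = 481 → 01 e1.
Recomputed tag = 01e1; claimed = 01e1 → match.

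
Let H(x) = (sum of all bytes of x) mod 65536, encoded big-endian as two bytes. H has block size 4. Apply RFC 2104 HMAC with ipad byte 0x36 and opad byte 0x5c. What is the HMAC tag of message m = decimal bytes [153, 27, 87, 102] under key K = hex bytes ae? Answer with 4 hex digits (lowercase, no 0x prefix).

Key hex bytes ae is 1 byte ≤ B = 4; zero-pad to 4 bytes: K' = ae 00 00 00.
K' ⊕ ipad = 98 36 36 36.  K' ⊕ opad = f2 5c 5c 5c.
Inner input = (K'⊕ipad) ∥ m = 98 36 36 36 ∥ 99 1b 57 66.
Inner hash: sum = 152+54+54+54+153+27+87+102 = 683 → 02 ab.
Outer input = (K'⊕opad) ∥ inner = f2 5c 5c 5c ∥ 02 ab.
Outer hash (tag): sum = 242+92+92+92+2+171 = 691 → 02 b3.

02b3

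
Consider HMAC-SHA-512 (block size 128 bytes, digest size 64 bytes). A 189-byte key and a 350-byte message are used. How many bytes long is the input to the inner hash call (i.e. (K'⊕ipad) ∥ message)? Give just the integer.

Key is 189 > 128 bytes, so it is hashed to 64 bytes then zero-padded to 128: |K'| = 128.
Inner input = (K'⊕ipad) ∥ m → 128 + 350 = 478 bytes.

478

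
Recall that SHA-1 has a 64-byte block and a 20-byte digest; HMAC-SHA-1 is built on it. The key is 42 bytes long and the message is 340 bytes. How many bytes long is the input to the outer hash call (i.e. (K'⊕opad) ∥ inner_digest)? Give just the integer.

84

Key is 42 ≤ 64 bytes, zero-padded: |K'| = 64.
Outer input = (K'⊕opad) ∥ H(inner) → 64 + 20 = 84 bytes.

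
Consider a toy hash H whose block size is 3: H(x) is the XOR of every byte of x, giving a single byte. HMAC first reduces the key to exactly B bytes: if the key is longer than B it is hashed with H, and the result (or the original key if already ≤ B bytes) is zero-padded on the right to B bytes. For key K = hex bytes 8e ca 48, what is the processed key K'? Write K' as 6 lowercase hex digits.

Key hex bytes 8e ca 48 is exactly B = 3 bytes: K' = 8e ca 48.

8eca48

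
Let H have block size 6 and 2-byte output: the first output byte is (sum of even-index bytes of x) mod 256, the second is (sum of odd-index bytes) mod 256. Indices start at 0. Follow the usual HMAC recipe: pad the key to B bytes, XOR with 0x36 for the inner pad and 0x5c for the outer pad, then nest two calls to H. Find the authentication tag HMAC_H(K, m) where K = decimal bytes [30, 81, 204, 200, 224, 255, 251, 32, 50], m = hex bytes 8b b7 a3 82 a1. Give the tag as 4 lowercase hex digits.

Key decimal bytes [30, 81, 204, 200, 224, 255, 251, 32, 50] = 1e 51 cc c8 e0 ff fb 20 32 is 9 bytes > B = 6, so hash it first: H(key) = f7 38, then zero-pad to 6 bytes: K' = f7 38 00 00 00 00.
K' ⊕ ipad = c1 0e 36 36 36 36.  K' ⊕ opad = ab 64 5c 5c 5c 5c.
Inner input = (K'⊕ipad) ∥ m = c1 0e 36 36 36 36 ∥ 8b b7 a3 82 a1.
Inner hash: even-index sum = 764 mod 256 = 252; odd-index sum = 435 mod 256 = 179 → fc b3.
Outer input = (K'⊕opad) ∥ inner = ab 64 5c 5c 5c 5c ∥ fc b3.
Outer hash (tag): even-index sum = 607 mod 256 = 95; odd-index sum = 463 mod 256 = 207 → 5f cf.

5fcf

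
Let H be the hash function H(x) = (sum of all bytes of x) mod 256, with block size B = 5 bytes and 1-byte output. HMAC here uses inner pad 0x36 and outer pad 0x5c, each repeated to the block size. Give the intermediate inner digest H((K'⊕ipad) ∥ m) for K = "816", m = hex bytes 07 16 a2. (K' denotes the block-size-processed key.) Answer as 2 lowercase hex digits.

Key "816" = 38 31 36 is 3 bytes ≤ B = 5; zero-pad to 5 bytes: K' = 38 31 36 00 00.
K' ⊕ ipad = 0e 07 00 36 36.
Inner input = 0e 07 00 36 36 ∥ 07 16 a2.
Inner hash: sum = 14+7+0+54+54+7+22+162 = 320; mod 256 = 64 → 40.

40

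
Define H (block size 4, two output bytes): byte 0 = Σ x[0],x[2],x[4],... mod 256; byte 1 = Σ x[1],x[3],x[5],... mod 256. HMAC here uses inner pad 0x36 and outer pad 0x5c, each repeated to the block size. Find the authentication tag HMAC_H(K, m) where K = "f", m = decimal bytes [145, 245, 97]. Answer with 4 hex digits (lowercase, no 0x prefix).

Key "f" = 66 is 1 byte ≤ B = 4; zero-pad to 4 bytes: K' = 66 00 00 00.
K' ⊕ ipad = 50 36 36 36.  K' ⊕ opad = 3a 5c 5c 5c.
Inner input = (K'⊕ipad) ∥ m = 50 36 36 36 ∥ 91 f5 61.
Inner hash: even-index sum = 376 mod 256 = 120; odd-index sum = 353 mod 256 = 97 → 78 61.
Outer input = (K'⊕opad) ∥ inner = 3a 5c 5c 5c ∥ 78 61.
Outer hash (tag): even-index sum = 270 mod 256 = 14; odd-index sum = 281 mod 256 = 25 → 0e 19.

0e19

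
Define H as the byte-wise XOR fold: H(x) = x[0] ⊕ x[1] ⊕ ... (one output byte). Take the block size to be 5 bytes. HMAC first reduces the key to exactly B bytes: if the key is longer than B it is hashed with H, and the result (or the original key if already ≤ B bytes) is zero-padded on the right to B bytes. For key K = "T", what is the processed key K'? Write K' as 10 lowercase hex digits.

5400000000

Key "T" = 54 is 1 byte ≤ B = 5; zero-pad to 5 bytes: K' = 54 00 00 00 00.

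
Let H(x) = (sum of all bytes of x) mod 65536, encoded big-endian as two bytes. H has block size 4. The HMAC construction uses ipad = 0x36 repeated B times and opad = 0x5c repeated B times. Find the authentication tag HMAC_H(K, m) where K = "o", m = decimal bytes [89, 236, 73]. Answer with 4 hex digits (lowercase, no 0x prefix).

Key "o" = 6f is 1 byte ≤ B = 4; zero-pad to 4 bytes: K' = 6f 00 00 00.
K' ⊕ ipad = 59 36 36 36.  K' ⊕ opad = 33 5c 5c 5c.
Inner input = (K'⊕ipad) ∥ m = 59 36 36 36 ∥ 59 ec 49.
Inner hash: sum = 89+54+54+54+89+236+73 = 649 → 02 89.
Outer input = (K'⊕opad) ∥ inner = 33 5c 5c 5c ∥ 02 89.
Outer hash (tag): sum = 51+92+92+92+2+137 = 466 → 01 d2.

01d2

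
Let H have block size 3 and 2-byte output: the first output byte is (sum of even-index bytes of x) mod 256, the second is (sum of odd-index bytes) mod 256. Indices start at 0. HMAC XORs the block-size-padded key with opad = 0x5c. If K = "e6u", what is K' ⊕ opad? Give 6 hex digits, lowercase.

396a29

Key "e6u" = 65 36 75 is exactly B = 3 bytes: K' = 65 36 75.
XOR each byte with 0x5c: 65⊕5c=39, 36⊕5c=6a, 75⊕5c=29.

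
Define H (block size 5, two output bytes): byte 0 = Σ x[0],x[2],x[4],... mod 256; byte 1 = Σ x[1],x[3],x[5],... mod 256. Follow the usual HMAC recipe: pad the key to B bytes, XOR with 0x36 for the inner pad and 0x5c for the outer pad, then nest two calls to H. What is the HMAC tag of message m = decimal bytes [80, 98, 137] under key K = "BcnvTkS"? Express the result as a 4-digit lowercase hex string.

44a3

Key "BcnvTkS" = 42 63 6e 76 54 6b 53 is 7 bytes > B = 5, so hash it first: H(key) = 57 44, then zero-pad to 5 bytes: K' = 57 44 00 00 00.
K' ⊕ ipad = 61 72 36 36 36.  K' ⊕ opad = 0b 18 5c 5c 5c.
Inner input = (K'⊕ipad) ∥ m = 61 72 36 36 36 ∥ 50 62 89.
Inner hash: even-index sum = 303 mod 256 = 47; odd-index sum = 385 mod 256 = 129 → 2f 81.
Outer input = (K'⊕opad) ∥ inner = 0b 18 5c 5c 5c ∥ 2f 81.
Outer hash (tag): even-index sum = 324 mod 256 = 68; odd-index sum = 163 mod 256 = 163 → 44 a3.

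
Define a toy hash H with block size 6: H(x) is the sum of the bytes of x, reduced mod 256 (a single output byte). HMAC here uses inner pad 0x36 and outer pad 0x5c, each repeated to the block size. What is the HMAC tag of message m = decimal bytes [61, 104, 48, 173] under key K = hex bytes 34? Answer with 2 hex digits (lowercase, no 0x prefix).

Key hex bytes 34 is 1 byte ≤ B = 6; zero-pad to 6 bytes: K' = 34 00 00 00 00 00.
K' ⊕ ipad = 02 36 36 36 36 36.  K' ⊕ opad = 68 5c 5c 5c 5c 5c.
Inner input = (K'⊕ipad) ∥ m = 02 36 36 36 36 36 ∥ 3d 68 30 ad.
Inner hash: sum = 2+54+54+54+54+54+61+104+48+173 = 658; mod 256 = 146 → 92.
Outer input = (K'⊕opad) ∥ inner = 68 5c 5c 5c 5c 5c ∥ 92.
Outer hash (tag): sum = 104+92+92+92+92+92+146 = 710; mod 256 = 198 → c6.

c6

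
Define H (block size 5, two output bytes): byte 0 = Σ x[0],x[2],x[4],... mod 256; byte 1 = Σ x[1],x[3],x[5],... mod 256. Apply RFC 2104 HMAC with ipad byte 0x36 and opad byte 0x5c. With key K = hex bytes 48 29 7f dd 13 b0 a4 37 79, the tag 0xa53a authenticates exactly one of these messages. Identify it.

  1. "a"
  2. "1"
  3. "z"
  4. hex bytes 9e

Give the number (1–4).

Key hex bytes 48 29 7f dd 13 b0 a4 37 79 is 9 bytes > B = 5, so hash it first: H(key) = f7 ed, then zero-pad to 5 bytes: K' = f7 ed 00 00 00.
K' ⊕ ipad = c1 db 36 36 36; K' ⊕ opad = ab b1 5c 5c 5c.
m1: inner = H(c1 db 36 36 36 61) = 2d 72; tag = H(ab b1 5c 5c 5c 2d 72) = d53a
m2: inner = H(c1 db 36 36 36 31) = 2d 42; tag = H(ab b1 5c 5c 5c 2d 42) = a53a ← matches
m3: inner = H(c1 db 36 36 36 7a) = 2d 8b; tag = H(ab b1 5c 5c 5c 2d 8b) = ee3a
m4: inner = H(c1 db 36 36 36 9e) = 2d af; tag = H(ab b1 5c 5c 5c 2d af) = 123a

2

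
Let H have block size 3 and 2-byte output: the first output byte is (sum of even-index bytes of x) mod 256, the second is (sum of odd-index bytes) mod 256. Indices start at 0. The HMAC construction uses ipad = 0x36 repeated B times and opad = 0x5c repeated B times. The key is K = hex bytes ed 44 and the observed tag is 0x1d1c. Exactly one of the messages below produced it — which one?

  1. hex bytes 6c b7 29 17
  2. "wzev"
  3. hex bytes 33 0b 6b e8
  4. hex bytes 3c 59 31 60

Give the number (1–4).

Key hex bytes ed 44 is 2 bytes ≤ B = 3; zero-pad to 3 bytes: K' = ed 44 00.
K' ⊕ ipad = db 72 36; K' ⊕ opad = b1 18 5c.
m1: inner = H(db 72 36 6c b7 29 17) = df 07; tag = H(b1 18 5c df 07) = 14f7
m2: inner = H(db 72 36 77 7a 65 76) = 01 4e; tag = H(b1 18 5c 01 4e) = 5b19
m3: inner = H(db 72 36 33 0b 6b e8) = 04 10; tag = H(b1 18 5c 04 10) = 1d1c ← matches
m4: inner = H(db 72 36 3c 59 31 60) = ca df; tag = H(b1 18 5c ca df) = ece2

3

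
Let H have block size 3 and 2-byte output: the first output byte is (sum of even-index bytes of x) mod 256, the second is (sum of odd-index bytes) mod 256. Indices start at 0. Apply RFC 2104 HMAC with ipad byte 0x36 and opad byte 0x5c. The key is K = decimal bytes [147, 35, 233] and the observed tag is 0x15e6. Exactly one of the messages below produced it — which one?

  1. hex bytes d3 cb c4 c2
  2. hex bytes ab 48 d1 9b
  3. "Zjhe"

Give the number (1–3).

Key decimal bytes [147, 35, 233] = 93 23 e9 is exactly B = 3 bytes: K' = 93 23 e9.
K' ⊕ ipad = a5 15 df; K' ⊕ opad = cf 7f b5.
m1: inner = H(a5 15 df d3 cb c4 c2) = 11 ac; tag = H(cf 7f b5 11 ac) = 3090
m2: inner = H(a5 15 df ab 48 d1 9b) = 67 91; tag = H(cf 7f b5 67 91) = 15e6 ← matches
m3: inner = H(a5 15 df 5a 6a 68 65) = 53 d7; tag = H(cf 7f b5 53 d7) = 5bd2

2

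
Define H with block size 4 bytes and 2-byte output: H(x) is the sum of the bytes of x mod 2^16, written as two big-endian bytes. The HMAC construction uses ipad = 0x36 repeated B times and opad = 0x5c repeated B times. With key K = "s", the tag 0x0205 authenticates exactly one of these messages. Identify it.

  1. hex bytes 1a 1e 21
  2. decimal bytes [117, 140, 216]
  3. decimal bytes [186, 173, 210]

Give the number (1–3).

Key "s" = 73 is 1 byte ≤ B = 4; zero-pad to 4 bytes: K' = 73 00 00 00.
K' ⊕ ipad = 45 36 36 36; K' ⊕ opad = 2f 5c 5c 5c.
m1: inner = H(45 36 36 36 1a 1e 21) = 01 40; tag = H(2f 5c 5c 5c 01 40) = 0184
m2: inner = H(45 36 36 36 75 8c d8) = 02 c0; tag = H(2f 5c 5c 5c 02 c0) = 0205 ← matches
m3: inner = H(45 36 36 36 ba ad d2) = 03 20; tag = H(2f 5c 5c 5c 03 20) = 0166

2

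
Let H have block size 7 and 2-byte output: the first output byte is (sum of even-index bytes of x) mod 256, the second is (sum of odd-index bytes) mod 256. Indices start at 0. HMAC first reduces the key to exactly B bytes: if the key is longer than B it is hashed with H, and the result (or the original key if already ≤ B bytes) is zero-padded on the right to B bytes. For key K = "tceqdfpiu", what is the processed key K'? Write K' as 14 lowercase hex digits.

22a30000000000

|K| = 9 > B = 7, so first hash the key.
H(K): even-index sum = 546 mod 256 = 34; odd-index sum = 419 mod 256 = 163 → 22 a3.
Zero-pad H(K) = 22 a3 to 7 bytes: K' = 22 a3 00 00 00 00 00.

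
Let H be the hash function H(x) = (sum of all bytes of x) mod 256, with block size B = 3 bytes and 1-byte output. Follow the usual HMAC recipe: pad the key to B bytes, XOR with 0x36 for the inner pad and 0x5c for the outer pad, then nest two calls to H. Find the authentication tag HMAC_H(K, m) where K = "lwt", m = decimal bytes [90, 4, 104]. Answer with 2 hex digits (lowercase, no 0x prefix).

Key "lwt" = 6c 77 74 is exactly B = 3 bytes: K' = 6c 77 74.
K' ⊕ ipad = 5a 41 42.  K' ⊕ opad = 30 2b 28.
Inner input = (K'⊕ipad) ∥ m = 5a 41 42 ∥ 5a 04 68.
Inner hash: sum = 90+65+66+90+4+104 = 419; mod 256 = 163 → a3.
Outer input = (K'⊕opad) ∥ inner = 30 2b 28 ∥ a3.
Outer hash (tag): sum = 48+43+40+163 = 294; mod 256 = 38 → 26.

26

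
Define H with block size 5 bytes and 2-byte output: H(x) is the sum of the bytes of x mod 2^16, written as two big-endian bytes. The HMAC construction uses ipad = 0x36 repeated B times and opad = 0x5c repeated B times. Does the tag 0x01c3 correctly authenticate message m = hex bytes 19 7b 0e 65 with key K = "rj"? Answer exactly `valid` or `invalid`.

Key "rj" = 72 6a is 2 bytes ≤ B = 5; zero-pad to 5 bytes: K' = 72 6a 00 00 00.
K' ⊕ ipad = 44 5c 36 36 36; K' ⊕ opad = 2e 36 5c 5c 5c.
Inner hash: sum = 68+92+54+54+54+25+123+14+101 = 585 → 02 49.
Outer hash (recomputed tag): sum = 46+54+92+92+92+2+73 = 451 → 01 c3.
Recomputed tag = 01c3; claimed = 01c3 → match.

valid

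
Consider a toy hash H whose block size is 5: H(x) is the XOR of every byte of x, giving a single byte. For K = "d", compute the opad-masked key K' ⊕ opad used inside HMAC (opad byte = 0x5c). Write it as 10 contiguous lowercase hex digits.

385c5c5c5c

Key "d" = 64 is 1 byte ≤ B = 5; zero-pad to 5 bytes: K' = 64 00 00 00 00.
XOR each byte with 0x5c: 64⊕5c=38, 00⊕5c=5c, 00⊕5c=5c, 00⊕5c=5c, 00⊕5c=5c.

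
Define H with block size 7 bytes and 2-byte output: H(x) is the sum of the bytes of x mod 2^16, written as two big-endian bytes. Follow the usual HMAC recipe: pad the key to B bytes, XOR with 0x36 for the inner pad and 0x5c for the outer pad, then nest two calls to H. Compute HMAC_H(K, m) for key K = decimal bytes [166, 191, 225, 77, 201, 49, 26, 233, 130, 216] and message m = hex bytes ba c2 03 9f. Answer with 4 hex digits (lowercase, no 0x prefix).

Key decimal bytes [166, 191, 225, 77, 201, 49, 26, 233, 130, 216] = a6 bf e1 4d c9 31 1a e9 82 d8 is 10 bytes > B = 7, so hash it first: H(key) = 05 ea, then zero-pad to 7 bytes: K' = 05 ea 00 00 00 00 00.
K' ⊕ ipad = 33 dc 36 36 36 36 36.  K' ⊕ opad = 59 b6 5c 5c 5c 5c 5c.
Inner input = (K'⊕ipad) ∥ m = 33 dc 36 36 36 36 36 ∥ ba c2 03 9f.
Inner hash: sum = 51+220+54+54+54+54+54+186+194+3+159 = 1083 → 04 3b.
Outer input = (K'⊕opad) ∥ inner = 59 b6 5c 5c 5c 5c 5c ∥ 04 3b.
Outer hash (tag): sum = 89+182+92+92+92+92+92+4+59 = 794 → 03 1a.

031a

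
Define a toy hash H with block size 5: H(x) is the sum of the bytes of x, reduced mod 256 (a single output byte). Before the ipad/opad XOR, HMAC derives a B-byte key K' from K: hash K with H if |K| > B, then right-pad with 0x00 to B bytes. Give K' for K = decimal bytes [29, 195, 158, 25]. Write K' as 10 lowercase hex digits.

1dc39e1900

Key decimal bytes [29, 195, 158, 25] = 1d c3 9e 19 is 4 bytes ≤ B = 5; zero-pad to 5 bytes: K' = 1d c3 9e 19 00.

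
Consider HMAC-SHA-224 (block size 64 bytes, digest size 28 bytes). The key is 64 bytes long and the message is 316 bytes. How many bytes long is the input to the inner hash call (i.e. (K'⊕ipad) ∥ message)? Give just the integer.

380

Key is 64 ≤ 64 bytes, zero-padded: |K'| = 64.
Inner input = (K'⊕ipad) ∥ m → 64 + 316 = 380 bytes.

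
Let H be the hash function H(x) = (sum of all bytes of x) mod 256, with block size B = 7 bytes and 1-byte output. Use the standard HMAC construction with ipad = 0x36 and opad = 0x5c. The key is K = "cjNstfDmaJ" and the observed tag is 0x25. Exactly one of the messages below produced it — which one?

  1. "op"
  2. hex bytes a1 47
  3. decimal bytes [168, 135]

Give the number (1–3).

Key "cjNstfDmaJ" = 63 6a 4e 73 74 66 44 6d 61 4a is 10 bytes > B = 7, so hash it first: H(key) = c4, then zero-pad to 7 bytes: K' = c4 00 00 00 00 00 00.
K' ⊕ ipad = f2 36 36 36 36 36 36; K' ⊕ opad = 98 5c 5c 5c 5c 5c 5c.
m1: inner = H(f2 36 36 36 36 36 36 6f 70) = 15; tag = H(98 5c 5c 5c 5c 5c 5c 15) = d5
m2: inner = H(f2 36 36 36 36 36 36 a1 47) = 1e; tag = H(98 5c 5c 5c 5c 5c 5c 1e) = de
m3: inner = H(f2 36 36 36 36 36 36 a8 87) = 65; tag = H(98 5c 5c 5c 5c 5c 5c 65) = 25 ← matches

3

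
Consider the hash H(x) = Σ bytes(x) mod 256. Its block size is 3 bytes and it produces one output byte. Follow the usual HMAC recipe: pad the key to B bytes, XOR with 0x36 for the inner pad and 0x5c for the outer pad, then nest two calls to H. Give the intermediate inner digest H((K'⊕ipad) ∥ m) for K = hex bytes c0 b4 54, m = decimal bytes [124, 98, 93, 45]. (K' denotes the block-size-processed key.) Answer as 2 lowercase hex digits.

Key hex bytes c0 b4 54 is exactly B = 3 bytes: K' = c0 b4 54.
K' ⊕ ipad = f6 82 62.
Inner input = f6 82 62 ∥ 7c 62 5d 2d.
Inner hash: sum = 246+130+98+124+98+93+45 = 834; mod 256 = 66 → 42.

42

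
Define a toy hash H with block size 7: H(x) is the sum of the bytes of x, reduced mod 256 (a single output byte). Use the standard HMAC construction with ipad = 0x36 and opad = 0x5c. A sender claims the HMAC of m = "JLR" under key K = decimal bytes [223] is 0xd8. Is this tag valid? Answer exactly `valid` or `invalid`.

Key decimal bytes [223] = df is 1 byte ≤ B = 7; zero-pad to 7 bytes: K' = df 00 00 00 00 00 00.
K' ⊕ ipad = e9 36 36 36 36 36 36; K' ⊕ opad = 83 5c 5c 5c 5c 5c 5c.
Inner hash: sum = 233+54+54+54+54+54+54+74+76+82 = 789; mod 256 = 21 → 15.
Outer hash (recomputed tag): sum = 131+92+92+92+92+92+92+21 = 704; mod 256 = 192 → c0.
Recomputed tag = c0; claimed = d8 → mismatch.

invalid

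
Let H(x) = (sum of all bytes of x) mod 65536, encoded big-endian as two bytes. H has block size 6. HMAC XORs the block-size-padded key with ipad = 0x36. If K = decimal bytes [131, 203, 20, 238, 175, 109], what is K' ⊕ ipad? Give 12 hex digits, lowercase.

Key decimal bytes [131, 203, 20, 238, 175, 109] = 83 cb 14 ee af 6d is exactly B = 6 bytes: K' = 83 cb 14 ee af 6d.
XOR each byte with 0x36: 83⊕36=b5, cb⊕36=fd, 14⊕36=22, ee⊕36=d8, af⊕36=99, 6d⊕36=5b.

b5fd22d8995b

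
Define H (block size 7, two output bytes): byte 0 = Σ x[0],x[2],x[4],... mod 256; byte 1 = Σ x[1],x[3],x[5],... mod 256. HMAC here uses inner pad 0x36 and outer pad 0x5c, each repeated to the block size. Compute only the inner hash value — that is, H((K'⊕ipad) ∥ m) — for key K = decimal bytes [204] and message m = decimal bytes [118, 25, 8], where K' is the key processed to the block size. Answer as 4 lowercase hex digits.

b520

Key decimal bytes [204] = cc is 1 byte ≤ B = 7; zero-pad to 7 bytes: K' = cc 00 00 00 00 00 00.
K' ⊕ ipad = fa 36 36 36 36 36 36.
Inner input = fa 36 36 36 36 36 36 ∥ 76 19 08.
Inner hash: even-index sum = 437 mod 256 = 181; odd-index sum = 288 mod 256 = 32 → b5 20.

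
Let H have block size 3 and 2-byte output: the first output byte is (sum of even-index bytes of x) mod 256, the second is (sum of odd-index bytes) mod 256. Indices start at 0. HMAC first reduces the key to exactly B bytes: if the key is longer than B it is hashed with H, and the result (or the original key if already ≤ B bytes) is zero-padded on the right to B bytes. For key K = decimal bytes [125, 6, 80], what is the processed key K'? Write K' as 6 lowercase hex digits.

7d0650

Key decimal bytes [125, 6, 80] = 7d 06 50 is exactly B = 3 bytes: K' = 7d 06 50.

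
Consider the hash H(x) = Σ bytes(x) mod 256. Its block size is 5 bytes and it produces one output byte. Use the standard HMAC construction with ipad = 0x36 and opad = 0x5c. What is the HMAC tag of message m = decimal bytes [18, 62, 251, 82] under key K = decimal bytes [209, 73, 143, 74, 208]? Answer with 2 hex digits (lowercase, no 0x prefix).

Key decimal bytes [209, 73, 143, 74, 208] = d1 49 8f 4a d0 is exactly B = 5 bytes: K' = d1 49 8f 4a d0.
K' ⊕ ipad = e7 7f b9 7c e6.  K' ⊕ opad = 8d 15 d3 16 8c.
Inner input = (K'⊕ipad) ∥ m = e7 7f b9 7c e6 ∥ 12 3e fb 52.
Inner hash: sum = 231+127+185+124+230+18+62+251+82 = 1310; mod 256 = 30 → 1e.
Outer input = (K'⊕opad) ∥ inner = 8d 15 d3 16 8c ∥ 1e.
Outer hash (tag): sum = 141+21+211+22+140+30 = 565; mod 256 = 53 → 35.

35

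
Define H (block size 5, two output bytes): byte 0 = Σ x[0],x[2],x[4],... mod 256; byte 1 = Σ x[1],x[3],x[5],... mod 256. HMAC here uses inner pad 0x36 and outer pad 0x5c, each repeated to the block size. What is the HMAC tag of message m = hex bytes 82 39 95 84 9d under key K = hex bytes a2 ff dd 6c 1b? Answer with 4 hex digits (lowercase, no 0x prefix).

9d3c

Key hex bytes a2 ff dd 6c 1b is exactly B = 5 bytes: K' = a2 ff dd 6c 1b.
K' ⊕ ipad = 94 c9 eb 5a 2d.  K' ⊕ opad = fe a3 81 30 47.
Inner input = (K'⊕ipad) ∥ m = 94 c9 eb 5a 2d ∥ 82 39 95 84 9d.
Inner hash: even-index sum = 617 mod 256 = 105; odd-index sum = 727 mod 256 = 215 → 69 d7.
Outer input = (K'⊕opad) ∥ inner = fe a3 81 30 47 ∥ 69 d7.
Outer hash (tag): even-index sum = 669 mod 256 = 157; odd-index sum = 316 mod 256 = 60 → 9d 3c.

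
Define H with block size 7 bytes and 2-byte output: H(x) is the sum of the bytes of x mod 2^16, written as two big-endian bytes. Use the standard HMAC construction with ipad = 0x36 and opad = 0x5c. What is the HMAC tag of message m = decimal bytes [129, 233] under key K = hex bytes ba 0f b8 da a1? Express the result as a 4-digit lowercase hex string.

Key hex bytes ba 0f b8 da a1 is 5 bytes ≤ B = 7; zero-pad to 7 bytes: K' = ba 0f b8 da a1 00 00.
K' ⊕ ipad = 8c 39 8e ec 97 36 36.  K' ⊕ opad = e6 53 e4 86 fd 5c 5c.
Inner input = (K'⊕ipad) ∥ m = 8c 39 8e ec 97 36 36 ∥ 81 e9.
Inner hash: sum = 140+57+142+236+151+54+54+129+233 = 1196 → 04 ac.
Outer input = (K'⊕opad) ∥ inner = e6 53 e4 86 fd 5c 5c ∥ 04 ac.
Outer hash (tag): sum = 230+83+228+134+253+92+92+4+172 = 1288 → 05 08.

0508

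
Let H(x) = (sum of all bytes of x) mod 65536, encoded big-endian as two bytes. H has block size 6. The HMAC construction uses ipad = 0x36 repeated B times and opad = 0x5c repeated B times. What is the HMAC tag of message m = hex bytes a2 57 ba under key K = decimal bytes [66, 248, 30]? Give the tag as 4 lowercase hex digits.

02da

Key decimal bytes [66, 248, 30] = 42 f8 1e is 3 bytes ≤ B = 6; zero-pad to 6 bytes: K' = 42 f8 1e 00 00 00.
K' ⊕ ipad = 74 ce 28 36 36 36.  K' ⊕ opad = 1e a4 42 5c 5c 5c.
Inner input = (K'⊕ipad) ∥ m = 74 ce 28 36 36 36 ∥ a2 57 ba.
Inner hash: sum = 116+206+40+54+54+54+162+87+186 = 959 → 03 bf.
Outer input = (K'⊕opad) ∥ inner = 1e a4 42 5c 5c 5c ∥ 03 bf.
Outer hash (tag): sum = 30+164+66+92+92+92+3+191 = 730 → 02 da.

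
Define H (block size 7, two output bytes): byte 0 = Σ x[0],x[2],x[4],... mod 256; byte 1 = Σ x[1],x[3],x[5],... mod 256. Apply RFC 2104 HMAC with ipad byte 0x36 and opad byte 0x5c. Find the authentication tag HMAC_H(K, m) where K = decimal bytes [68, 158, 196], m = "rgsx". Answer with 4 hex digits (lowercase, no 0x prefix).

Key decimal bytes [68, 158, 196] = 44 9e c4 is 3 bytes ≤ B = 7; zero-pad to 7 bytes: K' = 44 9e c4 00 00 00 00.
K' ⊕ ipad = 72 a8 f2 36 36 36 36.  K' ⊕ opad = 18 c2 98 5c 5c 5c 5c.
Inner input = (K'⊕ipad) ∥ m = 72 a8 f2 36 36 36 36 ∥ 72 67 73 78.
Inner hash: even-index sum = 687 mod 256 = 175; odd-index sum = 505 mod 256 = 249 → af f9.
Outer input = (K'⊕opad) ∥ inner = 18 c2 98 5c 5c 5c 5c ∥ af f9.
Outer hash (tag): even-index sum = 609 mod 256 = 97; odd-index sum = 553 mod 256 = 41 → 61 29.

6129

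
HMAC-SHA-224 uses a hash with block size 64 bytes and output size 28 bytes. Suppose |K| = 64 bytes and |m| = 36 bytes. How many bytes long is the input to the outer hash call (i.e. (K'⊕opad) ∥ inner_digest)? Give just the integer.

92

Key is 64 ≤ 64 bytes, zero-padded: |K'| = 64.
Outer input = (K'⊕opad) ∥ H(inner) → 64 + 28 = 92 bytes.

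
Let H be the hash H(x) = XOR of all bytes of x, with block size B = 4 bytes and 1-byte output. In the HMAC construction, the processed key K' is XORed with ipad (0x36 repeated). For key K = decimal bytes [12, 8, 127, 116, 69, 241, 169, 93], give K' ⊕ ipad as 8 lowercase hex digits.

79363636

Key decimal bytes [12, 8, 127, 116, 69, 241, 169, 93] = 0c 08 7f 74 45 f1 a9 5d is 8 bytes > B = 4, so hash it first: H(key) = 4f, then zero-pad to 4 bytes: K' = 4f 00 00 00.
XOR each byte with 0x36: 4f⊕36=79, 00⊕36=36, 00⊕36=36, 00⊕36=36.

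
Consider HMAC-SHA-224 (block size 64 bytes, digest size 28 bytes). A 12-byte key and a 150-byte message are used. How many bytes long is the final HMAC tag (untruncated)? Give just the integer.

The tag is one SHA-224 digest: 28 bytes.

28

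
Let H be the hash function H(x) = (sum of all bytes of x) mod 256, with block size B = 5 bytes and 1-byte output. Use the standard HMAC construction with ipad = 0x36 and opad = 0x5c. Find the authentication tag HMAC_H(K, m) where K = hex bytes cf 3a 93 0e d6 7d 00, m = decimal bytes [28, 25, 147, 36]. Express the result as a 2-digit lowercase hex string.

a0

Key hex bytes cf 3a 93 0e d6 7d 00 is 7 bytes > B = 5, so hash it first: H(key) = fd, then zero-pad to 5 bytes: K' = fd 00 00 00 00.
K' ⊕ ipad = cb 36 36 36 36.  K' ⊕ opad = a1 5c 5c 5c 5c.
Inner input = (K'⊕ipad) ∥ m = cb 36 36 36 36 ∥ 1c 19 93 24.
Inner hash: sum = 203+54+54+54+54+28+25+147+36 = 655; mod 256 = 143 → 8f.
Outer input = (K'⊕opad) ∥ inner = a1 5c 5c 5c 5c ∥ 8f.
Outer hash (tag): sum = 161+92+92+92+92+143 = 672; mod 256 = 160 → a0.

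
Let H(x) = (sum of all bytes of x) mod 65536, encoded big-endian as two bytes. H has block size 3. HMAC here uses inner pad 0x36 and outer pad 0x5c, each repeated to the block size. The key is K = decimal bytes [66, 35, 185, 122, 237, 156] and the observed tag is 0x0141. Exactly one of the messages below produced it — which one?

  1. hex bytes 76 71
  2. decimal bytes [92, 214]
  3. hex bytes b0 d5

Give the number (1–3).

Key decimal bytes [66, 35, 185, 122, 237, 156] = 42 23 b9 7a ed 9c is 6 bytes > B = 3, so hash it first: H(key) = 03 21, then zero-pad to 3 bytes: K' = 03 21 00.
K' ⊕ ipad = 35 17 36; K' ⊕ opad = 5f 7d 5c.
m1: inner = H(35 17 36 76 71) = 01 69; tag = H(5f 7d 5c 01 69) = 01a2
m2: inner = H(35 17 36 5c d6) = 01 b4; tag = H(5f 7d 5c 01 b4) = 01ed
m3: inner = H(35 17 36 b0 d5) = 02 07; tag = H(5f 7d 5c 02 07) = 0141 ← matches

3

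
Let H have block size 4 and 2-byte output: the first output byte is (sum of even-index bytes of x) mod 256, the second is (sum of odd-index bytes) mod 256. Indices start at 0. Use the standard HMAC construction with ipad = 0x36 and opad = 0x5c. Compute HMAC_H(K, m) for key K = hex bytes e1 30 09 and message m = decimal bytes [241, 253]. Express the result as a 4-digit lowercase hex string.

1901

Key hex bytes e1 30 09 is 3 bytes ≤ B = 4; zero-pad to 4 bytes: K' = e1 30 09 00.
K' ⊕ ipad = d7 06 3f 36.  K' ⊕ opad = bd 6c 55 5c.
Inner input = (K'⊕ipad) ∥ m = d7 06 3f 36 ∥ f1 fd.
Inner hash: even-index sum = 519 mod 256 = 7; odd-index sum = 313 mod 256 = 57 → 07 39.
Outer input = (K'⊕opad) ∥ inner = bd 6c 55 5c ∥ 07 39.
Outer hash (tag): even-index sum = 281 mod 256 = 25; odd-index sum = 257 mod 256 = 1 → 19 01.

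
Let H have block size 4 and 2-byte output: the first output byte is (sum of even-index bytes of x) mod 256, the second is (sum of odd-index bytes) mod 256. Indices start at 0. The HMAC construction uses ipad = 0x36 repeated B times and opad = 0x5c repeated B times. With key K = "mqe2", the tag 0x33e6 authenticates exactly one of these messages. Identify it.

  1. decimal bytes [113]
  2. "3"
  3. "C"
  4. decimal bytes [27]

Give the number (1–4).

4

Key "mqe2" = 6d 71 65 32 is exactly B = 4 bytes: K' = 6d 71 65 32.
K' ⊕ ipad = 5b 47 53 04; K' ⊕ opad = 31 2d 39 6e.
m1: inner = H(5b 47 53 04 71) = 1f 4b; tag = H(31 2d 39 6e 1f 4b) = 89e6
m2: inner = H(5b 47 53 04 33) = e1 4b; tag = H(31 2d 39 6e e1 4b) = 4be6
m3: inner = H(5b 47 53 04 43) = f1 4b; tag = H(31 2d 39 6e f1 4b) = 5be6
m4: inner = H(5b 47 53 04 1b) = c9 4b; tag = H(31 2d 39 6e c9 4b) = 33e6 ← matches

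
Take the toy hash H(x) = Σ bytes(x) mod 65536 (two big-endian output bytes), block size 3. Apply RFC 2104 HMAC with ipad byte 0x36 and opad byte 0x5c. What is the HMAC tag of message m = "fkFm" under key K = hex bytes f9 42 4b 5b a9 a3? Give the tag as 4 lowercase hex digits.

Key hex bytes f9 42 4b 5b a9 a3 is 6 bytes > B = 3, so hash it first: H(key) = 03 2d, then zero-pad to 3 bytes: K' = 03 2d 00.
K' ⊕ ipad = 35 1b 36.  K' ⊕ opad = 5f 71 5c.
Inner input = (K'⊕ipad) ∥ m = 35 1b 36 ∥ 66 6b 46 6d.
Inner hash: sum = 53+27+54+102+107+70+109 = 522 → 02 0a.
Outer input = (K'⊕opad) ∥ inner = 5f 71 5c ∥ 02 0a.
Outer hash (tag): sum = 95+113+92+2+10 = 312 → 01 38.

0138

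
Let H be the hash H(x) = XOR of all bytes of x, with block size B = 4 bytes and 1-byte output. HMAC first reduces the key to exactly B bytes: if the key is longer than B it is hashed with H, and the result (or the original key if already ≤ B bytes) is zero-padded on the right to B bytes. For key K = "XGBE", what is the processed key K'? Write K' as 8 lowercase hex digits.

Key "XGBE" = 58 47 42 45 is exactly B = 4 bytes: K' = 58 47 42 45.

58474245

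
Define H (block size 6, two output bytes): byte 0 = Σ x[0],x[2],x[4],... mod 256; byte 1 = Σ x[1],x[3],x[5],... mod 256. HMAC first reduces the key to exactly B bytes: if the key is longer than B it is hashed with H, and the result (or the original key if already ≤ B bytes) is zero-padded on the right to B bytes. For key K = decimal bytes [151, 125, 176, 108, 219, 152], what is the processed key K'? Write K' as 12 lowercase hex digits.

977db06cdb98

Key decimal bytes [151, 125, 176, 108, 219, 152] = 97 7d b0 6c db 98 is exactly B = 6 bytes: K' = 97 7d b0 6c db 98.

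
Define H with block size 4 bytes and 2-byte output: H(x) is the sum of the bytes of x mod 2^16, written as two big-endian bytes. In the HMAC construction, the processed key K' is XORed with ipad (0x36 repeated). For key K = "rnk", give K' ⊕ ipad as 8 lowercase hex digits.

44585d36

Key "rnk" = 72 6e 6b is 3 bytes ≤ B = 4; zero-pad to 4 bytes: K' = 72 6e 6b 00.
XOR each byte with 0x36: 72⊕36=44, 6e⊕36=58, 6b⊕36=5d, 00⊕36=36.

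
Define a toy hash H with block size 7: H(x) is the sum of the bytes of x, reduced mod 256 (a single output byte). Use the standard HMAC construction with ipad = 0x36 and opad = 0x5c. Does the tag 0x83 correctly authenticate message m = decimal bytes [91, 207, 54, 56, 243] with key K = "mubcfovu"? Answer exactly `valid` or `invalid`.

Key "mubcfovu" = 6d 75 62 63 66 6f 76 75 is 8 bytes > B = 7, so hash it first: H(key) = 67, then zero-pad to 7 bytes: K' = 67 00 00 00 00 00 00.
K' ⊕ ipad = 51 36 36 36 36 36 36; K' ⊕ opad = 3b 5c 5c 5c 5c 5c 5c.
Inner hash: sum = 81+54+54+54+54+54+54+91+207+54+56+243 = 1056; mod 256 = 32 → 20.
Outer hash (recomputed tag): sum = 59+92+92+92+92+92+92+32 = 643; mod 256 = 131 → 83.
Recomputed tag = 83; claimed = 83 → match.

valid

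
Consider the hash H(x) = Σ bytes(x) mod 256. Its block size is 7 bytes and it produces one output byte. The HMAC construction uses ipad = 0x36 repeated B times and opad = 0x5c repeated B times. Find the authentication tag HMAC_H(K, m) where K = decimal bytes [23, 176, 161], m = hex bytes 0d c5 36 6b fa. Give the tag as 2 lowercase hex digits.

Key decimal bytes [23, 176, 161] = 17 b0 a1 is 3 bytes ≤ B = 7; zero-pad to 7 bytes: K' = 17 b0 a1 00 00 00 00.
K' ⊕ ipad = 21 86 97 36 36 36 36.  K' ⊕ opad = 4b ec fd 5c 5c 5c 5c.
Inner input = (K'⊕ipad) ∥ m = 21 86 97 36 36 36 36 ∥ 0d c5 36 6b fa.
Inner hash: sum = 33+134+151+54+54+54+54+13+197+54+107+250 = 1155; mod 256 = 131 → 83.
Outer input = (K'⊕opad) ∥ inner = 4b ec fd 5c 5c 5c 5c ∥ 83.
Outer hash (tag): sum = 75+236+253+92+92+92+92+131 = 1063; mod 256 = 39 → 27.

27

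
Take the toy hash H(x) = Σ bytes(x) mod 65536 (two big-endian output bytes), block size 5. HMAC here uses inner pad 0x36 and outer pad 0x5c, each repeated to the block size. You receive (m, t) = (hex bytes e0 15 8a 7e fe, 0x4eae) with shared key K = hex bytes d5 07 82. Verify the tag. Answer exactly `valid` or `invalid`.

invalid

Key hex bytes d5 07 82 is 3 bytes ≤ B = 5; zero-pad to 5 bytes: K' = d5 07 82 00 00.
K' ⊕ ipad = e3 31 b4 36 36; K' ⊕ opad = 89 5b de 5c 5c.
Inner hash: sum = 227+49+180+54+54+224+21+138+126+254 = 1327 → 05 2f.
Outer hash (recomputed tag): sum = 137+91+222+92+92+5+47 = 686 → 02 ae.
Recomputed tag = 02ae; claimed = 4eae → mismatch.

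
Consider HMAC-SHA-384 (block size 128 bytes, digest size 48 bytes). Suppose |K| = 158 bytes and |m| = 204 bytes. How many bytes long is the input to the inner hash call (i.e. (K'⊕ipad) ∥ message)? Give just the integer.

Key is 158 > 128 bytes, so it is hashed to 48 bytes then zero-padded to 128: |K'| = 128.
Inner input = (K'⊕ipad) ∥ m → 128 + 204 = 332 bytes.

332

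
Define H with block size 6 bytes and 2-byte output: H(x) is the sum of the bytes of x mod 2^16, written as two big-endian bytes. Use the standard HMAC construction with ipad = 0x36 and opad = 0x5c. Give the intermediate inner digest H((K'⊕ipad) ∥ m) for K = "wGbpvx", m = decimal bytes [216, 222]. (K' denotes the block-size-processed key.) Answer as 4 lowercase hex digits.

Key "wGbpvx" = 77 47 62 70 76 78 is exactly B = 6 bytes: K' = 77 47 62 70 76 78.
K' ⊕ ipad = 41 71 54 46 40 4e.
Inner input = 41 71 54 46 40 4e ∥ d8 de.
Inner hash: sum = 65+113+84+70+64+78+216+222 = 912 → 03 90.

0390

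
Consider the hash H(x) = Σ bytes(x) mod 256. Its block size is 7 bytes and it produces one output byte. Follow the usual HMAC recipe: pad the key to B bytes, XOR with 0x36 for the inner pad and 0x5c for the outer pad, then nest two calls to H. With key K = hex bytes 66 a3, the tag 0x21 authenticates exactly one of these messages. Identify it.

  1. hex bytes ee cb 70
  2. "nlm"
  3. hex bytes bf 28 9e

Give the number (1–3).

Key hex bytes 66 a3 is 2 bytes ≤ B = 7; zero-pad to 7 bytes: K' = 66 a3 00 00 00 00 00.
K' ⊕ ipad = 50 95 36 36 36 36 36; K' ⊕ opad = 3a ff 5c 5c 5c 5c 5c.
m1: inner = H(50 95 36 36 36 36 36 ee cb 70) = 1c; tag = H(3a ff 5c 5c 5c 5c 5c 1c) = 21 ← matches
m2: inner = H(50 95 36 36 36 36 36 6e 6c 6d) = 3a; tag = H(3a ff 5c 5c 5c 5c 5c 3a) = 3f
m3: inner = H(50 95 36 36 36 36 36 bf 28 9e) = 78; tag = H(3a ff 5c 5c 5c 5c 5c 78) = 7d

1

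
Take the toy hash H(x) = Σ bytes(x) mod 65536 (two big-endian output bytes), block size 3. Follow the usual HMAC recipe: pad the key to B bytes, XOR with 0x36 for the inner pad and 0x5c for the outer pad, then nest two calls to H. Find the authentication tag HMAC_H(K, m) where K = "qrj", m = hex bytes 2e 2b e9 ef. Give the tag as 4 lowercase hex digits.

00ac

Key "qrj" = 71 72 6a is exactly B = 3 bytes: K' = 71 72 6a.
K' ⊕ ipad = 47 44 5c.  K' ⊕ opad = 2d 2e 36.
Inner input = (K'⊕ipad) ∥ m = 47 44 5c ∥ 2e 2b e9 ef.
Inner hash: sum = 71+68+92+46+43+233+239 = 792 → 03 18.
Outer input = (K'⊕opad) ∥ inner = 2d 2e 36 ∥ 03 18.
Outer hash (tag): sum = 45+46+54+3+24 = 172 → 00 ac.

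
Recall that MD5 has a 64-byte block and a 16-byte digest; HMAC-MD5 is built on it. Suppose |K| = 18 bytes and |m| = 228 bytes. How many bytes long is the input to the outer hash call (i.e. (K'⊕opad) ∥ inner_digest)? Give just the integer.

Key is 18 ≤ 64 bytes, zero-padded: |K'| = 64.
Outer input = (K'⊕opad) ∥ H(inner) → 64 + 16 = 80 bytes.

80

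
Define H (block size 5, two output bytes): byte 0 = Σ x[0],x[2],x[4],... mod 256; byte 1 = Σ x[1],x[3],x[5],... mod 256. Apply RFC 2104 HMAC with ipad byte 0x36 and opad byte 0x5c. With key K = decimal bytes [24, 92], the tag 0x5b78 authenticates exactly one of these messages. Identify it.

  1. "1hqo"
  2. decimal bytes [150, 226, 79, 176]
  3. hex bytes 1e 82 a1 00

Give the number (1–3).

3

Key decimal bytes [24, 92] = 18 5c is 2 bytes ≤ B = 5; zero-pad to 5 bytes: K' = 18 5c 00 00 00.
K' ⊕ ipad = 2e 6a 36 36 36; K' ⊕ opad = 44 00 5c 5c 5c.
m1: inner = H(2e 6a 36 36 36 31 68 71 6f) = 71 42; tag = H(44 00 5c 5c 5c 71 42) = 3ecd
m2: inner = H(2e 6a 36 36 36 96 e2 4f b0) = 2c 85; tag = H(44 00 5c 5c 5c 2c 85) = 8188
m3: inner = H(2e 6a 36 36 36 1e 82 a1 00) = 1c 5f; tag = H(44 00 5c 5c 5c 1c 5f) = 5b78 ← matches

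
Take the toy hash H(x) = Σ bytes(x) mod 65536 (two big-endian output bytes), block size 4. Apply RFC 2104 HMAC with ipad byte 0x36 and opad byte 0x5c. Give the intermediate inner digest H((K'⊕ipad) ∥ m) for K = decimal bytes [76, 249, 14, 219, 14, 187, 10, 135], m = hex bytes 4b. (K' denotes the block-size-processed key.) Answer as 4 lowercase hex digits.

Key decimal bytes [76, 249, 14, 219, 14, 187, 10, 135] = 4c f9 0e db 0e bb 0a 87 is 8 bytes > B = 4, so hash it first: H(key) = 03 88, then zero-pad to 4 bytes: K' = 03 88 00 00.
K' ⊕ ipad = 35 be 36 36.
Inner input = 35 be 36 36 ∥ 4b.
Inner hash: sum = 53+190+54+54+75 = 426 → 01 aa.

01aa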